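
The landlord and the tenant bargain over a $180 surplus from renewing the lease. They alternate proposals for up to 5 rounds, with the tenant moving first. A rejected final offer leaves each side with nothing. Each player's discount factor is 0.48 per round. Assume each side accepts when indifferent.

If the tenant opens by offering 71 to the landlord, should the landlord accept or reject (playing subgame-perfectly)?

Work out the landlord's continuation value if the offer is rejected.
Round 5 (the tenant proposes): rejection yields 0 for the landlord; the tenant offers 0 and keeps 180.
Round 4 (the landlord proposes): the tenant can get 180 next round, worth 0.48 × 180 = 86.4 now. The landlord offers 86.4 and keeps 180 − 86.4 = 93.6.
Round 3 (the tenant proposes): the landlord can get 93.6 next round, worth 0.48 × 93.6 = 44.928 now. The tenant offers 44.928 and keeps 180 − 44.928 = 135.072.
Round 2 (the landlord proposes): the tenant can get 135.072 next round, worth 0.48 × 135.072 = 64.83456 now, so the landlord offers 64.83456, keeping 115.16544.
So by rejecting in round 1, the landlord gets 115.16544 next round, worth 0.48 × 115.16544 = 55.2794112 now.
Offer 71 ≥ 55.2794112, so the landlord accepts.

Accept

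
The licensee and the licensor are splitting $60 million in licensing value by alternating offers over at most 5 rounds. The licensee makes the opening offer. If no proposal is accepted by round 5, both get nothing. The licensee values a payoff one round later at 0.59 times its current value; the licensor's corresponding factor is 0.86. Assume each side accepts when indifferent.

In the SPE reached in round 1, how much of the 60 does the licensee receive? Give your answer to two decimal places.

Round 5 (the licensee proposes): rejection yields 0 for the licensor; the licensee offers 0 and keeps 60.
Round 4 (the licensor proposes): the licensee can get 60 next round, worth 0.59 × 60 = 35.4 now, so the licensor offers 35.4, keeping 24.6.
Round 3 (the licensee proposes): the licensor can get 24.6 next round, worth 0.86 × 24.6 = 21.156 now, so the licensee offers 21.156, keeping 38.844.
Round 2 (the licensor proposes): the licensee can get 38.844 next round, worth 0.59 × 38.844 = 22.91796 now; the licensor offers that and keeps 37.08204.
Round 1 (the licensee proposes): the licensor can get 37.08204 next round, worth 0.86 × 37.08204 = 31.8905544 now. The licensee offers 31.8905544 and keeps 60 − 31.8905544 = 28.1094456.

28.11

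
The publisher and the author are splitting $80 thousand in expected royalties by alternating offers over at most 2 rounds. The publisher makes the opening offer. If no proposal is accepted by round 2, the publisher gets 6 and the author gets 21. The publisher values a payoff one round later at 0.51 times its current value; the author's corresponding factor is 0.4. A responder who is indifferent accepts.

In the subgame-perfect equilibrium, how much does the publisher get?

50.4

Round 2 (the author proposes): the publisher gets 6 if talks fail, so the author offers 6 and keeps 74.
Round 1 (the publisher proposes): the author can get 74 next round, worth 0.4 × 74 = 29.6 now. The publisher offers 29.6 and keeps 80 − 29.6 = 50.4.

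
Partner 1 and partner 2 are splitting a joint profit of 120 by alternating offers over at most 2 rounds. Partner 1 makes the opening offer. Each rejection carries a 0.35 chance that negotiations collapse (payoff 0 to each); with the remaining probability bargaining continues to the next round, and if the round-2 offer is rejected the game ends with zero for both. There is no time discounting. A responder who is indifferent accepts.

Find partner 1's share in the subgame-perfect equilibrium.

42

Round 2 (partner 2 proposes): rejection yields 0 for partner 1; partner 2 offers 0 and keeps 120.
Round 1 (partner 1 proposes): rejecting gives partner 2 an expected 0.65 × 120 = 78. Partner 1 offers 78 and keeps 120 − 78 = 42.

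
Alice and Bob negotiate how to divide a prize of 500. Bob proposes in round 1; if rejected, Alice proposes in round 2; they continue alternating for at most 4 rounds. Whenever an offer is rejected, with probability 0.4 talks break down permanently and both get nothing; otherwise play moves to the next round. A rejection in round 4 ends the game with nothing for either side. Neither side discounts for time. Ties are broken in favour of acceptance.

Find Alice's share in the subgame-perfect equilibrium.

Round 4 (Alice proposes): Bob will accept anything ≥ 0, so Alice offers 0 and keeps 500.
Round 3 (Bob proposes): rejecting gives Alice an expected 0.6 × 500 = 300; Bob offers that and keeps 200.
Round 2 (Alice proposes): rejecting gives Bob an expected 0.6 × 200 = 120, so Alice offers 120, keeping 380.
Round 1 (Bob proposes): rejecting gives Alice an expected 0.6 × 380 = 228. Bob offers 228 and keeps 500 − 228 = 272.

228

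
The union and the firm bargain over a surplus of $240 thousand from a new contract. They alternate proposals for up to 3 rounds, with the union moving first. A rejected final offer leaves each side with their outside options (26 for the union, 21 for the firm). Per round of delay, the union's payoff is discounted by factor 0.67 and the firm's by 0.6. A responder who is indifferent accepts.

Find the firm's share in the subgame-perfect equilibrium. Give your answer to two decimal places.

Solve by backward induction from round 3.
Round 3 (the union proposes): the firm gets 21 if talks fail, so the union offers 21 and keeps 219.
Round 2 (the firm proposes): the union can get 219 next round, worth 0.67 × 219 = 146.73 now; the firm offers that and keeps 93.27.
Round 1 (the union proposes): the firm can get 93.27 next round, worth 0.6 × 93.27 = 55.962 now, so the union offers 55.962, keeping 184.038.

55.96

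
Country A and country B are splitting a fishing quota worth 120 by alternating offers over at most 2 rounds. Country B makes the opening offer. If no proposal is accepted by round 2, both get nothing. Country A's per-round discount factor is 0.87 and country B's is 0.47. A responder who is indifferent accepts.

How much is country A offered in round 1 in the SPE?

104.4

Work backward from the last round.
Round 2 (country A proposes): rejection yields 0 for country B; country A offers 0 and keeps 120.
Round 1 (country B proposes): country A can get 120 next round, worth 0.87 × 120 = 104.4 now, so country B offers 104.4, keeping 15.6.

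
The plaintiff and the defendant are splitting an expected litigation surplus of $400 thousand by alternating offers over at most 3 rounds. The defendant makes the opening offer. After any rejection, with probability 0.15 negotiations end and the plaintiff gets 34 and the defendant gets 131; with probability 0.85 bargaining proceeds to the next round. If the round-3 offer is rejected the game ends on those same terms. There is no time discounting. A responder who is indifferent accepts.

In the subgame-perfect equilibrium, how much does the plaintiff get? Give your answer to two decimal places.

63.96

By backward induction:
Round 3 (the defendant proposes): the plaintiff gets 34 if talks fail, so the defendant offers 34 and keeps 366.
Round 2 (the plaintiff proposes): rejecting gives the defendant an expected 0.85 × 366 + 0.15 × 131 = 330.75, so the plaintiff offers 330.75, keeping 69.25.
Round 1 (the defendant proposes): rejecting gives the plaintiff an expected 0.85 × 69.25 + 0.15 × 34 = 63.9625, so the defendant offers 63.9625, keeping 336.0375.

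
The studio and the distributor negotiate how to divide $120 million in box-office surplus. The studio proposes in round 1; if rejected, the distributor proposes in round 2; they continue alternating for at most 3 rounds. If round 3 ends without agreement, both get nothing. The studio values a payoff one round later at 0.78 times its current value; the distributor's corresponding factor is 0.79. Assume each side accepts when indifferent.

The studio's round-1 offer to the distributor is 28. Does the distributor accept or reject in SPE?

Accept

Work out the distributor's continuation value if the offer is rejected.
Round 3 (the studio proposes): the distributor will accept anything ≥ 0, so the studio offers 0 and keeps 120.
Round 2 (the distributor proposes): the studio can get 120 next round, worth 0.78 × 120 = 93.6 now. The distributor offers 93.6 and keeps 120 − 93.6 = 26.4.
So by rejecting in round 1, the distributor gets 26.4 next round, worth 0.79 × 26.4 = 20.856 now.
Offer 28 ≥ 20.856, so the distributor accepts.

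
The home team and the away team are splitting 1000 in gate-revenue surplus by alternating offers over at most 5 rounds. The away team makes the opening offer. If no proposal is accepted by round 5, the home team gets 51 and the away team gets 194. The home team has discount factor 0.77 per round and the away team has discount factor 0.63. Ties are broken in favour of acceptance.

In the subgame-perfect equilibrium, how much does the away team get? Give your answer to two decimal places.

564.89

Round 5 (the away team proposes): the home team gets 51 if talks fail, so the away team offers 51 and keeps 949.
Round 4 (the home team proposes): the away team can get 949 next round, worth 0.63 × 949 = 597.87 now, so the home team offers 597.87, keeping 402.13.
Round 3 (the away team proposes): the home team can get 402.13 next round, worth 0.77 × 402.13 = 309.6401 now, so the away team offers 309.6401, keeping 690.3599.
Round 2 (the home team proposes): the away team can get 690.3599 next round, worth 0.63 × 690.3599 = 434.926737 now. The home team offers 434.926737 and keeps 1000 − 434.926737 = 565.073263.
Round 1 (the away team proposes): the home team can get 565.073263 next round, worth 0.77 × 565.073263 = 435.10641251 now; the away team offers that and keeps 564.89358749.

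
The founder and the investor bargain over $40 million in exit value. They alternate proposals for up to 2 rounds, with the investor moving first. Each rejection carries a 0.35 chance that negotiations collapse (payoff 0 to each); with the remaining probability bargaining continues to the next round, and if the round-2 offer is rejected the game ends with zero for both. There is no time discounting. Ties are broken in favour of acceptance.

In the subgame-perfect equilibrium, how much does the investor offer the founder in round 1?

By backward induction:
Round 2 (the founder proposes): rejection yields 0 for the investor; the founder offers 0 and keeps 40.
Round 1 (the investor proposes): rejecting gives the founder an expected 0.65 × 40 = 26. The investor offers 26 and keeps 40 − 26 = 14.

26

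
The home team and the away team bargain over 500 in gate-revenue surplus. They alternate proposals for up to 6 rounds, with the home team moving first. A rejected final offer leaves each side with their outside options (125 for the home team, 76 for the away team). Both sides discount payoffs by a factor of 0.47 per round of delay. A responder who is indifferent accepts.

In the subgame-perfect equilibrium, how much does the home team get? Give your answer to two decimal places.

339.34

Round 6 (the away team proposes): the home team gets 125 if talks fail, so the away team offers 125 and keeps 375.
Round 5 (the home team proposes): the away team can get 375 next round, worth 0.47 × 375 = 176.25 now. The home team offers 176.25 and keeps 500 − 176.25 = 323.75.
Round 4 (the away team proposes): the home team can get 323.75 next round, worth 0.47 × 323.75 = 152.1625 now. The away team offers 152.1625 and keeps 500 − 152.1625 = 347.8375.
Round 3 (the home team proposes): the away team can get 347.8375 next round, worth 0.47 × 347.8375 = 163.483625 now, so the home team offers 163.483625, keeping 336.516375.
Round 2 (the away team proposes): the home team can get 336.516375 next round, worth 0.47 × 336.516375 = 158.16269625 now, so the away team offers 158.16269625, keeping 341.83730375.
Round 1 (the home team proposes): the away team can get 341.83730375 next round, worth 0.47 × 341.83730375 = 160.6635327625 now. The home team offers 160.6635327625 and keeps 500 − 160.6635327625 = 339.3364672375.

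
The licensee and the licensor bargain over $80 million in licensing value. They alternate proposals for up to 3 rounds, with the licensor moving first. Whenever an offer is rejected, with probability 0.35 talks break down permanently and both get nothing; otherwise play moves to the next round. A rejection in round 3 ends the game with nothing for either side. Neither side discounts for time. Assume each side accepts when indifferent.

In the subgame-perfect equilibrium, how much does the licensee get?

18.2

By backward induction:
Round 3 (the licensor proposes): the licensee will accept anything ≥ 0, so the licensor offers 0 and keeps 80.
Round 2 (the licensee proposes): rejecting gives the licensor an expected 0.65 × 80 = 52; the licensee offers that and keeps 28.
Round 1 (the licensor proposes): rejecting gives the licensee an expected 0.65 × 28 = 18.2, so the licensor offers 18.2, keeping 61.8.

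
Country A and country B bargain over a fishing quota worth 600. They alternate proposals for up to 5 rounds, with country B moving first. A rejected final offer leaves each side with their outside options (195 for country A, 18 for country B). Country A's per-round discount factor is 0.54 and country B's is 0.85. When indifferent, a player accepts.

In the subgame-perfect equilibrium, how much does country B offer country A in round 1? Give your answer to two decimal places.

Round 5 (country B proposes): country A gets 195 if talks fail, so country B offers 195 and keeps 405.
Round 4 (country A proposes): country B can get 405 next round, worth 0.85 × 405 = 344.25 now, so country A offers 344.25, keeping 255.75.
Round 3 (country B proposes): country A can get 255.75 next round, worth 0.54 × 255.75 = 138.105 now; country B offers that and keeps 461.895.
Round 2 (country A proposes): country B can get 461.895 next round, worth 0.85 × 461.895 = 392.61075 now, so country A offers 392.61075, keeping 207.38925.
Round 1 (country B proposes): country A can get 207.38925 next round, worth 0.54 × 207.38925 = 111.990195 now, so country B offers 111.990195, keeping 488.009805.

111.99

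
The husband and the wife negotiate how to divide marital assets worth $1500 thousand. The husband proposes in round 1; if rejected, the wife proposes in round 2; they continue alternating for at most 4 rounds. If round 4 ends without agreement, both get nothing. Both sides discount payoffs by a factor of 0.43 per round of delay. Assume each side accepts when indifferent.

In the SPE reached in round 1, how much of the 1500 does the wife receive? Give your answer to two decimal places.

486.91

Round 4 (the wife proposes): rejection yields 0 for the husband; the wife offers 0 and keeps 1500.
Round 3 (the husband proposes): the wife can get 1500 next round, worth 0.43 × 1500 = 645 now; the husband offers that and keeps 855.
Round 2 (the wife proposes): the husband can get 855 next round, worth 0.43 × 855 = 367.65 now, so the wife offers 367.65, keeping 1132.35.
Round 1 (the husband proposes): the wife can get 1132.35 next round, worth 0.43 × 1132.35 = 486.9105 now, so the husband offers 486.9105, keeping 1013.0895.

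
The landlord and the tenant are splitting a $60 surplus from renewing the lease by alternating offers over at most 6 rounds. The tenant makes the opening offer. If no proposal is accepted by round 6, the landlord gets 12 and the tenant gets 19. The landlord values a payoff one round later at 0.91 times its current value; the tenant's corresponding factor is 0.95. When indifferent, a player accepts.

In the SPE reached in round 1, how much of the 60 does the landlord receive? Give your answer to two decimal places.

Solve by backward induction from round 6.
Round 6 (the landlord proposes): the tenant gets 19 if talks fail, so the landlord offers 19 and keeps 41.
Round 5 (the tenant proposes): the landlord can get 41 next round, worth 0.91 × 41 = 37.31 now. The tenant offers 37.31 and keeps 60 − 37.31 = 22.69.
Round 4 (the landlord proposes): the tenant can get 22.69 next round, worth 0.95 × 22.69 = 21.5555 now, so the landlord offers 21.5555, keeping 38.4445.
Round 3 (the tenant proposes): the landlord can get 38.4445 next round, worth 0.91 × 38.4445 = 34.984495 now; the tenant offers that and keeps 25.015505.
Round 2 (the landlord proposes): the tenant can get 25.015505 next round, worth 0.95 × 25.015505 = 23.76472975 now; the landlord offers that and keeps 36.23527025.
Round 1 (the tenant proposes): the landlord can get 36.23527025 next round, worth 0.91 × 36.23527025 = 32.9740959275 now. The tenant offers 32.9740959275 and keeps 60 − 32.9740959275 = 27.0259040725.

32.97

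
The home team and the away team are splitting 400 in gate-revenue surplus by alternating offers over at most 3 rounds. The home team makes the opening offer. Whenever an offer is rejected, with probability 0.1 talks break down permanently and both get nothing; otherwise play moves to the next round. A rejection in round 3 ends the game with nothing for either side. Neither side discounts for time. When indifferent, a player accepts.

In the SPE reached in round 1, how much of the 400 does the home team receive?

364

Round 3 (the home team proposes): rejection yields 0 for the away team; the home team offers 0 and keeps 400.
Round 2 (the away team proposes): rejecting gives the home team an expected 0.9 × 400 = 360; the away team offers that and keeps 40.
Round 1 (the home team proposes): rejecting gives the away team an expected 0.9 × 40 = 36, so the home team offers 36, keeping 364.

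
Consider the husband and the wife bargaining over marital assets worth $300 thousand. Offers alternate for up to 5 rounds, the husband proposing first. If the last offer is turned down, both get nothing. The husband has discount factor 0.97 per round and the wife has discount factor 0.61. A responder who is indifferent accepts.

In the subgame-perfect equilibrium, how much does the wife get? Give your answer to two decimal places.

8.74

By backward induction:
Round 5 (the husband proposes): rejection yields 0 for the wife; the husband offers 0 and keeps 300.
Round 4 (the wife proposes): the husband can get 300 next round, worth 0.97 × 300 = 291 now. The wife offers 291 and keeps 300 − 291 = 9.
Round 3 (the husband proposes): the wife can get 9 next round, worth 0.61 × 9 = 5.49 now. The husband offers 5.49 and keeps 300 − 5.49 = 294.51.
Round 2 (the wife proposes): the husband can get 294.51 next round, worth 0.97 × 294.51 = 285.6747 now; the wife offers that and keeps 14.3253.
Round 1 (the husband proposes): the wife can get 14.3253 next round, worth 0.61 × 14.3253 = 8.738433 now. The husband offers 8.738433 and keeps 300 − 8.738433 = 291.261567.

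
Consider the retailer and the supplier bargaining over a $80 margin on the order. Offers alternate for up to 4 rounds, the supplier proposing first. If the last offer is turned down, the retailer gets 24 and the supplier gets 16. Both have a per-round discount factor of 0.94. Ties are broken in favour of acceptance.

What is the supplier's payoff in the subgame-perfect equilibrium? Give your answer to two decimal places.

22.33

Round 4 (the retailer proposes): the supplier gets 16 if talks fail, so the retailer offers 16 and keeps 64.
Round 3 (the supplier proposes): the retailer can get 64 next round, worth 0.94 × 64 = 60.16 now. The supplier offers 60.16 and keeps 80 − 60.16 = 19.84.
Round 2 (the retailer proposes): the supplier can get 19.84 next round, worth 0.94 × 19.84 = 18.6496 now. The retailer offers 18.6496 and keeps 80 − 18.6496 = 61.3504.
Round 1 (the supplier proposes): the retailer can get 61.3504 next round, worth 0.94 × 61.3504 = 57.669376 now, so the supplier offers 57.669376, keeping 22.330624.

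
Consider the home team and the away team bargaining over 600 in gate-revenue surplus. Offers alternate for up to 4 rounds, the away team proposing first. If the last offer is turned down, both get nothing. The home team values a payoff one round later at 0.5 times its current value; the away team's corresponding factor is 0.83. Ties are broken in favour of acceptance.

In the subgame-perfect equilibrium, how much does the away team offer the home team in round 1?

175.5

Round 4 (the home team proposes): the away team will accept anything ≥ 0, so the home team offers 0 and keeps 600.
Round 3 (the away team proposes): the home team can get 600 next round, worth 0.5 × 600 = 300 now; the away team offers that and keeps 300.
Round 2 (the home team proposes): the away team can get 300 next round, worth 0.83 × 300 = 249 now; the home team offers that and keeps 351.
Round 1 (the away team proposes): the home team can get 351 next round, worth 0.5 × 351 = 175.5 now; the away team offers that and keeps 424.5.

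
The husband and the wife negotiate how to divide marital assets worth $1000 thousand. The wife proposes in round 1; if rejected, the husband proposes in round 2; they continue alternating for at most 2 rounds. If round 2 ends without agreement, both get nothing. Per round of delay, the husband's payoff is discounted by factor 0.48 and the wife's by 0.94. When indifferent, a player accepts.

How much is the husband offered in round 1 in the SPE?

Round 2 (the husband proposes): the wife will accept anything ≥ 0, so the husband offers 0 and keeps 1000.
Round 1 (the wife proposes): the husband can get 1000 next round, worth 0.48 × 1000 = 480 now. The wife offers 480 and keeps 1000 − 480 = 520.

480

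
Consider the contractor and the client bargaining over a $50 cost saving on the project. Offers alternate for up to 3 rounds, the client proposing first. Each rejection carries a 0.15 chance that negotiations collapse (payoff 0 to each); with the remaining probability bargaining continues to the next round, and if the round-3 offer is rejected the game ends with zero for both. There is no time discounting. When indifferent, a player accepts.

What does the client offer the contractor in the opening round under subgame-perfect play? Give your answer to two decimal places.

6.38

Round 3 (the client proposes): rejection yields 0 for the contractor; the client offers 0 and keeps 50.
Round 2 (the contractor proposes): rejecting gives the client an expected 0.85 × 50 = 42.5; the contractor offers that and keeps 7.5.
Round 1 (the client proposes): rejecting gives the contractor an expected 0.85 × 7.5 = 6.375, so the client offers 6.375, keeping 43.625.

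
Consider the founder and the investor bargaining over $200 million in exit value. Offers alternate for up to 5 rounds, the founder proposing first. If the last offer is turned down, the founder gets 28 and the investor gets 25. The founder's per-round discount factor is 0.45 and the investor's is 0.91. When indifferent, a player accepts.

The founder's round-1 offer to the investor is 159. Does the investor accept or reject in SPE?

Work out the investor's continuation value if the offer is rejected.
Round 5 (the founder proposes): the investor gets 25 if talks fail, so the founder offers 25 and keeps 175.
Round 4 (the investor proposes): the founder can get 175 next round, worth 0.45 × 175 = 78.75 now; the investor offers that and keeps 121.25.
Round 3 (the founder proposes): the investor can get 121.25 next round, worth 0.91 × 121.25 = 110.3375 now. The founder offers 110.3375 and keeps 200 − 110.3375 = 89.6625.
Round 2 (the investor proposes): the founder can get 89.6625 next round, worth 0.45 × 89.6625 = 40.348125 now. The investor offers 40.348125 and keeps 200 − 40.348125 = 159.651875.
So by rejecting in round 1, the investor gets 159.651875 next round, worth 0.91 × 159.651875 = 145.28320625 now.
Offer 159 ≥ 145.28320625, so the investor accepts.

Accept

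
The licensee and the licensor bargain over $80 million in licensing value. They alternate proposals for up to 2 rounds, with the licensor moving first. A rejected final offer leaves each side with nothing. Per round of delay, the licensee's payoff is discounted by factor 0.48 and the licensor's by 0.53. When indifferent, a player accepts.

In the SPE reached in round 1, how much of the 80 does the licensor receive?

Work backward from the last round.
Round 2 (the licensee proposes): the licensor will accept anything ≥ 0, so the licensee offers 0 and keeps 80.
Round 1 (the licensor proposes): the licensee can get 80 next round, worth 0.48 × 80 = 38.4 now, so the licensor offers 38.4, keeping 41.6.

41.6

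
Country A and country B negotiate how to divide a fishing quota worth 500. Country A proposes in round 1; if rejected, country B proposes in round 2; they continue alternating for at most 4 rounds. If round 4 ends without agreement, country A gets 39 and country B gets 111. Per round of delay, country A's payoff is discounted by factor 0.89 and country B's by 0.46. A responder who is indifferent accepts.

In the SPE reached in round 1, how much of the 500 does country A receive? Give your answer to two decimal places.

387.88

Round 4 (country B proposes): country A gets 39 if talks fail, so country B offers 39 and keeps 461.
Round 3 (country A proposes): country B can get 461 next round, worth 0.46 × 461 = 212.06 now; country A offers that and keeps 287.94.
Round 2 (country B proposes): country A can get 287.94 next round, worth 0.89 × 287.94 = 256.2666 now. Country B offers 256.2666 and keeps 500 − 256.2666 = 243.7334.
Round 1 (country A proposes): country B can get 243.7334 next round, worth 0.46 × 243.7334 = 112.117364 now, so country A offers 112.117364, keeping 387.882636.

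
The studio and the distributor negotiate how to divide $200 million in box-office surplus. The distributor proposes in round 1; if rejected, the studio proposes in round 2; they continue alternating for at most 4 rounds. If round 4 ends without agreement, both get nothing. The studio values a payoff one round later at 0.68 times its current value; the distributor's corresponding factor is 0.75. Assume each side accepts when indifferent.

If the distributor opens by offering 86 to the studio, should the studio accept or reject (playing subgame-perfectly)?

Reject

Work out the studio's continuation value if the offer is rejected.
Round 4 (the studio proposes): the distributor will accept anything ≥ 0, so the studio offers 0 and keeps 200.
Round 3 (the distributor proposes): the studio can get 200 next round, worth 0.68 × 200 = 136 now, so the distributor offers 136, keeping 64.
Round 2 (the studio proposes): the distributor can get 64 next round, worth 0.75 × 64 = 48 now. The studio offers 48 and keeps 200 − 48 = 152.
So by rejecting in round 1, the studio gets 152 next round, worth 0.68 × 152 = 103.36 now.
Offer 86 < 103.36, so the studio rejects.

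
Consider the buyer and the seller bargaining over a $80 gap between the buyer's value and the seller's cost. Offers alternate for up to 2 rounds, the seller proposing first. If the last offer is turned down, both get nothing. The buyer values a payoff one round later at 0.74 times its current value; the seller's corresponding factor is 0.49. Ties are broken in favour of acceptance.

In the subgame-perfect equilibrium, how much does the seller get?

Round 2 (the buyer proposes): the seller will accept anything ≥ 0, so the buyer offers 0 and keeps 80.
Round 1 (the seller proposes): the buyer can get 80 next round, worth 0.74 × 80 = 59.2 now; the seller offers that and keeps 20.8.

20.8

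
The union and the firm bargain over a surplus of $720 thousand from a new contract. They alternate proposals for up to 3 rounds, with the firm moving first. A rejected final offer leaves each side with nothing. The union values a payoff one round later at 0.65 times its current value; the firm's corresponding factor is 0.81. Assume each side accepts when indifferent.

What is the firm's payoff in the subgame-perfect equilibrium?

Round 3 (the firm proposes): rejection yields 0 for the union; the firm offers 0 and keeps 720.
Round 2 (the union proposes): the firm can get 720 next round, worth 0.81 × 720 = 583.2 now; the union offers that and keeps 136.8.
Round 1 (the firm proposes): the union can get 136.8 next round, worth 0.65 × 136.8 = 88.92 now, so the firm offers 88.92, keeping 631.08.

631.08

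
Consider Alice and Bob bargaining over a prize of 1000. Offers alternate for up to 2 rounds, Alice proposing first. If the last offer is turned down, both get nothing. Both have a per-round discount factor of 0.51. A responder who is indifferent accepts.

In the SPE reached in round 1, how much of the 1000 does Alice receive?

490

Round 2 (Bob proposes): Alice will accept anything ≥ 0, so Bob offers 0 and keeps 1000.
Round 1 (Alice proposes): Bob can get 1000 next round, worth 0.51 × 1000 = 510 now, so Alice offers 510, keeping 490.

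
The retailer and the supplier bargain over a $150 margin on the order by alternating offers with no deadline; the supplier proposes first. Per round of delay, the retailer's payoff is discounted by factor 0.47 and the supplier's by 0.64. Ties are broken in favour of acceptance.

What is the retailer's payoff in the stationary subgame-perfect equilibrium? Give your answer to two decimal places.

When the supplier proposes, the retailer accepts any offer worth at least 0.47 times what the retailer would get by proposing next round; and vice versa.
This gives x = 150 − 0.47y and y = 150 − 0.64x, where x and y are each side's share when it proposes.
Hence (1 − 0.47·0.64)x = 150(1 − 0.47), i.e. 0.6992·x = 79.5.
x ≈ 113.7014; the retailer's share is 150 − x ≈ 36.2986.

36.30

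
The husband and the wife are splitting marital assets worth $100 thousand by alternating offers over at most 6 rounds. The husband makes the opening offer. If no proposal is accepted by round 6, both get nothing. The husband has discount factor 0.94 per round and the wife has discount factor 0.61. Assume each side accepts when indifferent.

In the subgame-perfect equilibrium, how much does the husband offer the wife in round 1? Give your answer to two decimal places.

Round 6 (the wife proposes): rejection yields 0 for the husband; the wife offers 0 and keeps 100.
Round 5 (the husband proposes): the wife can get 100 next round, worth 0.61 × 100 = 61 now, so the husband offers 61, keeping 39.
Round 4 (the wife proposes): the husband can get 39 next round, worth 0.94 × 39 = 36.66 now. The wife offers 36.66 and keeps 100 − 36.66 = 63.34.
Round 3 (the husband proposes): the wife can get 63.34 next round, worth 0.61 × 63.34 = 38.6374 now; the husband offers that and keeps 61.3626.
Round 2 (the wife proposes): the husband can get 61.3626 next round, worth 0.94 × 61.3626 = 57.680844 now; the wife offers that and keeps 42.319156.
Round 1 (the husband proposes): the wife can get 42.319156 next round, worth 0.61 × 42.319156 = 25.81468516 now, so the husband offers 25.81468516, keeping 74.18531484.

25.81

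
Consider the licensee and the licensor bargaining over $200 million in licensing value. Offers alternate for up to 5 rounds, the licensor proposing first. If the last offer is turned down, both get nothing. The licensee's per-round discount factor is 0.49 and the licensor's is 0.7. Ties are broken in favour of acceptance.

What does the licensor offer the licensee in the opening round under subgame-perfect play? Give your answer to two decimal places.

39.48

Solve by backward induction from round 5.
Round 5 (the licensor proposes): rejection yields 0 for the licensee; the licensor offers 0 and keeps 200.
Round 4 (the licensee proposes): the licensor can get 200 next round, worth 0.7 × 200 = 140 now; the licensee offers that and keeps 60.
Round 3 (the licensor proposes): the licensee can get 60 next round, worth 0.49 × 60 = 29.4 now, so the licensor offers 29.4, keeping 170.6.
Round 2 (the licensee proposes): the licensor can get 170.6 next round, worth 0.7 × 170.6 = 119.42 now; the licensee offers that and keeps 80.58.
Round 1 (the licensor proposes): the licensee can get 80.58 next round, worth 0.49 × 80.58 = 39.4842 now. The licensor offers 39.4842 and keeps 200 − 39.4842 = 160.5158.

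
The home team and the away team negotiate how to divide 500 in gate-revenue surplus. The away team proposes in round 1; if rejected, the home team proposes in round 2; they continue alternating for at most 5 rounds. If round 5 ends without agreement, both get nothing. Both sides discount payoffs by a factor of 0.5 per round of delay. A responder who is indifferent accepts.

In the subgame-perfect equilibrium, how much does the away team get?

343.75

Solve by backward induction from round 5.
Round 5 (the away team proposes): rejection yields 0 for the home team; the away team offers 0 and keeps 500.
Round 4 (the home team proposes): the away team can get 500 next round, worth 0.5 × 500 = 250 now, so the home team offers 250, keeping 250.
Round 3 (the away team proposes): the home team can get 250 next round, worth 0.5 × 250 = 125 now; the away team offers that and keeps 375.
Round 2 (the home team proposes): the away team can get 375 next round, worth 0.5 × 375 = 187.5 now. The home team offers 187.5 and keeps 500 − 187.5 = 312.5.
Round 1 (the away team proposes): the home team can get 312.5 next round, worth 0.5 × 312.5 = 156.25 now, so the away team offers 156.25, keeping 343.75.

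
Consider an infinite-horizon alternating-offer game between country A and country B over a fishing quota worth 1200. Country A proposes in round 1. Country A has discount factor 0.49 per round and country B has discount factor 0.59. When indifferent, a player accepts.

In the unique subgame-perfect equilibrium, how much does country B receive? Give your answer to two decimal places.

507.92

Let x be country A's share when country A proposes and y be country B's share when country B proposes.
Country B accepts iff offered ≥ 0.59·y, so x = 1200 − 0.59y. Symmetrically y = 1200 − 0.49x.
Substituting: x = 1200 − 0.59(1200 − 0.49x), giving x(1 − 0.49·0.59) = 1200(1 − 0.59).
So x = 1200 × 0.41 / 0.7109 ≈ 692.0805, and country B receives 1200 − x ≈ 507.9195.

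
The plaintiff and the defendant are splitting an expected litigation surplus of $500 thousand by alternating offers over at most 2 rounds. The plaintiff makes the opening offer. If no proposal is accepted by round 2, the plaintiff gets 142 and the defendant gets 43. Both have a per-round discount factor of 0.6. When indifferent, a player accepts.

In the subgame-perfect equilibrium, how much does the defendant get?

214.8

Round 2 (the defendant proposes): the plaintiff gets 142 if talks fail, so the defendant offers 142 and keeps 358.
Round 1 (the plaintiff proposes): the defendant can get 358 next round, worth 0.6 × 358 = 214.8 now. The plaintiff offers 214.8 and keeps 500 − 214.8 = 285.2.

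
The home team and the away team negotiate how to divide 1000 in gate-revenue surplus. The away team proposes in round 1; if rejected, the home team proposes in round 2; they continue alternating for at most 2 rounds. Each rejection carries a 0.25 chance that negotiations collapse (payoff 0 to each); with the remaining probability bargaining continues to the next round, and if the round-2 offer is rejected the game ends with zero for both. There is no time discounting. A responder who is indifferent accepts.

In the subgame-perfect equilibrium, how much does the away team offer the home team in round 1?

750

By backward induction:
Round 2 (the home team proposes): the away team will accept anything ≥ 0, so the home team offers 0 and keeps 1000.
Round 1 (the away team proposes): rejecting gives the home team an expected 0.75 × 1000 = 750, so the away team offers 750, keeping 250.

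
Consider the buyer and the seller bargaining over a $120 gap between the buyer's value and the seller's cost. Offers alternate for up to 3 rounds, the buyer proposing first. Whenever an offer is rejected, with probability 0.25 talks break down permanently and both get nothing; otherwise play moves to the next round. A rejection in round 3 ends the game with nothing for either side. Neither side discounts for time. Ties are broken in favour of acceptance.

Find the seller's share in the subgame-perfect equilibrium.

22.5

Round 3 (the buyer proposes): rejection yields 0 for the seller; the buyer offers 0 and keeps 120.
Round 2 (the seller proposes): rejecting gives the buyer an expected 0.75 × 120 = 90, so the seller offers 90, keeping 30.
Round 1 (the buyer proposes): rejecting gives the seller an expected 0.75 × 30 = 22.5; the buyer offers that and keeps 97.5.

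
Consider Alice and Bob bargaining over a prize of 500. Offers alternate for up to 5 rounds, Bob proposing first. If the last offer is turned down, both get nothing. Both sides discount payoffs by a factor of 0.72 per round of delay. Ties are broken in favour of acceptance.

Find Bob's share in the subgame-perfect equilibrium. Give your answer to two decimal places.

Solve by backward induction from round 5.
Round 5 (Bob proposes): Alice will accept anything ≥ 0, so Bob offers 0 and keeps 500.
Round 4 (Alice proposes): Bob can get 500 next round, worth 0.72 × 500 = 360 now; Alice offers that and keeps 140.
Round 3 (Bob proposes): Alice can get 140 next round, worth 0.72 × 140 = 100.8 now; Bob offers that and keeps 399.2.
Round 2 (Alice proposes): Bob can get 399.2 next round, worth 0.72 × 399.2 = 287.424 now. Alice offers 287.424 and keeps 500 − 287.424 = 212.576.
Round 1 (Bob proposes): Alice can get 212.576 next round, worth 0.72 × 212.576 = 153.05472 now; Bob offers that and keeps 346.94528.

346.95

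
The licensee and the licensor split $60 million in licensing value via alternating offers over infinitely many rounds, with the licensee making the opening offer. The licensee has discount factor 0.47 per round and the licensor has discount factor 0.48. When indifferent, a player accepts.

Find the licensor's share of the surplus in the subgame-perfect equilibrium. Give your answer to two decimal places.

19.71

Let x be the licensee's share when the licensee proposes and y be the licensor's share when the licensor proposes.
The licensor accepts iff offered ≥ 0.48·y, so x = 60 − 0.48y. Symmetrically y = 60 − 0.47x.
Substituting: x = 60 − 0.48(60 − 0.47x), giving x(1 − 0.47·0.48) = 60(1 − 0.48).
So x = 60 × 0.52 / 0.7744 ≈ 40.2893, and the licensor receives 60 − x ≈ 19.7107.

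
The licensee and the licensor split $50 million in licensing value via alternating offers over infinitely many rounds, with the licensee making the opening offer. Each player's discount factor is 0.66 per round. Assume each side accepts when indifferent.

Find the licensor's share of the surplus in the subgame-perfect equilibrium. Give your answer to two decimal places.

When the licensee proposes, the licensor accepts any offer worth at least 0.66 times what the licensor would get by proposing next round; and vice versa.
This gives x = 50 − 0.66y and y = 50 − 0.66x, where x and y are each side's share when it proposes.
Hence (1 − 0.66·0.66)x = 50(1 − 0.66), i.e. 0.5644·x = 17.
x ≈ 30.1205; the licensor's share is 50 − x ≈ 19.8795.

19.88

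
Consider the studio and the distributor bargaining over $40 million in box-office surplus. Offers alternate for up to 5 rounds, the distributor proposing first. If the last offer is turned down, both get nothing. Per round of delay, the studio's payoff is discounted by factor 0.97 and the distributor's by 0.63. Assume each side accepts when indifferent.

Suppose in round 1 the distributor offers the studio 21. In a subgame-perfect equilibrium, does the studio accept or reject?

Round 5 (the distributor proposes): rejection yields 0 for the studio; the distributor offers 0 and keeps 40.
Round 4 (the studio proposes): the distributor can get 40 next round, worth 0.63 × 40 = 25.2 now; the studio offers that and keeps 14.8.
Round 3 (the distributor proposes): the studio can get 14.8 next round, worth 0.97 × 14.8 = 14.356 now, so the distributor offers 14.356, keeping 25.644.
Round 2 (the studio proposes): the distributor can get 25.644 next round, worth 0.63 × 25.644 = 16.15572 now, so the studio offers 16.15572, keeping 23.84428.
So by rejecting in round 1, the studio gets 23.84428 next round, worth 0.97 × 23.84428 = 23.1289516 now.
Offer 21 < 23.1289516, so the studio rejects.

Reject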